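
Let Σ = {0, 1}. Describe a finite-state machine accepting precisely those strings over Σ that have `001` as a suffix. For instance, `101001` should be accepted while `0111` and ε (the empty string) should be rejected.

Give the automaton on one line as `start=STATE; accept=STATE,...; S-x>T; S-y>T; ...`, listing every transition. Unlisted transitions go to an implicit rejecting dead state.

start=q0; accept=q3; q0-0>q1; q0-1>q0; q1-0>q2; q1-1>q0; q2-0>q2; q2-1>q3; q3-0>q1; q3-1>q0

Let each state record the length of the longest suffix of the input read so far that is also a prefix of `001`. q1 means the last symbol is `0`; q2 means the last 2 symbols are `00`; q3 means the last 3 symbols are `001`. Accept only at q3, where the string currently ends in `001`.
        0   1  
>  q0   q1  q0 
   q1   q2  q0 
   q2   q2  q3 
 * q3   q1  q0 
(> = start, * = accepting)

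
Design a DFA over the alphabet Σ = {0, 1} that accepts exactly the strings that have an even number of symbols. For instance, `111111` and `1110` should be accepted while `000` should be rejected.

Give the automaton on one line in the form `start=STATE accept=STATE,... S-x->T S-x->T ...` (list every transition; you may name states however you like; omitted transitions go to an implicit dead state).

start=A accept=A A-0->B A-1->B B-0->A B-1->A

Count input length modulo 2: every symbol advances one step around the cycle A → B → A. Accept at A.
With 2 states:
       0  1 
>* A   B  B 
   B   A  A 
(> = start, * = accepting)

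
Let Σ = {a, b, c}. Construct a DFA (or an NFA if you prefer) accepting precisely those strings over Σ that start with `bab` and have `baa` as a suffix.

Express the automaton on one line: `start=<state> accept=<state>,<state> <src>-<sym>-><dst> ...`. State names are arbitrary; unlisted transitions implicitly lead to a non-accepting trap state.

start=q0 accept=q7 q0-a->q1 q0-b->q2 q0-c->q1 q1-a->q1 q1-b->q1 q1-c->q1 q2-a->q3 q2-b->q1 q2-c->q1 q3-a->q1 q3-b->q4 q3-c->q1 q4-a->q5 q4-b->q4 q4-c->q6 q5-a->q7 q5-b->q4 q5-c->q6 q6-a->q6 q6-b->q4 q6-c->q6 q7-a->q6 q7-b->q4 q7-c->q6

Run two small machines in parallel and take their product. The first has 5 states tracking whether the input so far still matches the prefix `bab`; the second has 4 states tracking how much of the suffix `baa` has currently been matched. A product state is a pair (one from each), accepting exactly when both do. Minimizing collapses redundant product states.
With 8 states:
        a   b   c  
>  q0   q1  q2  q1 
   q1   q1  q1  q1 
   q2   q3  q1  q1 
   q3   q1  q4  q1 
   q4   q5  q4  q6 
   q5   q7  q4  q6 
   q6   q6  q4  q6 
 * q7   q6  q4  q6 
(> = start, * = accepting)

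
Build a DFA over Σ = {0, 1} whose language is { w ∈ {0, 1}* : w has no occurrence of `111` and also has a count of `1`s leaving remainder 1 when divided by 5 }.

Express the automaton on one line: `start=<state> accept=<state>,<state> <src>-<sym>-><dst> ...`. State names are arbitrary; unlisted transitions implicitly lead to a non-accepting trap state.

start=A accept=B,C,T A-0->A A-1->B B-0->C B-1->D C-0->C C-1->E D-0->F D-1->G E-0->F E-1->H F-0->F F-1->I G-0->G G-1->J H-0->K H-1->J I-0->K I-1->L J-0->J J-1->M K-0->K K-1->N L-0->O L-1->M M-0->M M-1->P N-0->O N-1->Q O-0->O O-1->R P-0->P P-1->S Q-0->A Q-1->P R-0->A R-1->T S-0->S S-1->G T-0->C T-1->S

Handle the two conditions separately and then intersect. One (4 states) tracks partial matches of the forbidden pattern `111`; the other (5 states) tracks the count of `1`s modulo 5. Each combined state is a pair, one component from each; accept when both components accept.
       0  1 
>  A   A  B 
 * B   C  D 
 * C   C  E 
   D   F  G 
   E   F  H 
   F   F  I 
   G   G  J 
   H   K  J 
   I   K  L 
   J   J  M 
   K   K  N 
   L   O  M 
   M   M  P 
   N   O  Q 
   O   O  R 
   P   P  S 
   Q   A  P 
   R   A  T 
   S   S  G 
 * T   C  S 
(> = start, * = accepting)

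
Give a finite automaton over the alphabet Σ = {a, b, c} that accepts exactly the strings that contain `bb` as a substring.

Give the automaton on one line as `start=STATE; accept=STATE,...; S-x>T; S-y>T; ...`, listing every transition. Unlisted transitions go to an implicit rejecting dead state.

Track how much of `bb` has been matched so far: state s0 is no progress, s2 is the absorbing accept state reached once `bb` has occurred. Intermediate states record partial matches; on a mismatch, fall back to the longest reusable overlap.
With 3 states:
        a   b   c  
>  s0   s0  s1  s0 
   s1   s0  s2  s0 
 * s2   s2  s2  s2 
(> = start, * = accepting)

start=s0; accept=s2; s0-a>s0; s0-b>s1; s0-c>s0; s1-a>s0; s1-b>s2; s1-c>s0; s2-a>s2; s2-b>s2; s2-c>s2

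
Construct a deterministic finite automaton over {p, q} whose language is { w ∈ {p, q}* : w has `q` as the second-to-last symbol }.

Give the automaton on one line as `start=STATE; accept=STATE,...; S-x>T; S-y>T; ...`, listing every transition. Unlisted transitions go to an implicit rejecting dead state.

start=S0; accept=S5,S6; S0-p>S1; S0-q>S2; S1-p>S3; S1-q>S4; S2-p>S5; S2-q>S6; S3-p>S3; S3-q>S4; S4-p>S5; S4-q>S6; S5-p>S3; S5-q>S4; S6-p>S5; S6-q>S6

A DFA must remember the last 2 symbols (since which symbol is second-to-last isn't known until the input ends). Use one state per possible window of the last ≤2 symbols; accept from those whose window starts with `q`.
7 states suffice.
        p   q  
>  S0   S1  S2 
   S1   S3  S4 
   S2   S5  S6 
   S3   S3  S4 
   S4   S5  S6 
 * S5   S3  S4 
 * S6   S5  S6 
(> = start, * = accepting)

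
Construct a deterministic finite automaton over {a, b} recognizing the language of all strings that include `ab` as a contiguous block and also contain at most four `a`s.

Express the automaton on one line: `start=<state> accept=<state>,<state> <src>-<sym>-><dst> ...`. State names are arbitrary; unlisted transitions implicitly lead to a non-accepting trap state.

start=S0 accept=S3,S5,S7,S9 S0-a->S1 S0-b->S0 S1-a->S2 S1-b->S3 S2-a->S4 S2-b->S5 S3-a->S5 S3-b->S3 S4-a->S6 S4-b->S7 S5-a->S7 S5-b->S5 S6-a->S8 S6-b->S9 S7-a->S9 S7-b->S7 S8-a->S8 S8-b->S10 S9-a->S10 S9-b->S9 S10-a->S10 S10-b->S10

Handle the two conditions separately and then intersect. One (3 states) tracks whether and how much of `ab` has been seen; the other (6 states) tracks the count of `a`s, saturating at 5. Each combined state is a pair, one component from each; accept when both components accept.
An 11-state machine:
          a    b  
>  S0     S1   S0 
   S1     S2   S3 
   S2     S4   S5 
 * S3     S5   S3 
   S4     S6   S7 
 * S5     S7   S5 
   S6     S8   S9 
 * S7     S9   S7 
   S8     S8  S10 
 * S9    S10   S9 
   S10   S10  S10 
(> = start, * = accepting)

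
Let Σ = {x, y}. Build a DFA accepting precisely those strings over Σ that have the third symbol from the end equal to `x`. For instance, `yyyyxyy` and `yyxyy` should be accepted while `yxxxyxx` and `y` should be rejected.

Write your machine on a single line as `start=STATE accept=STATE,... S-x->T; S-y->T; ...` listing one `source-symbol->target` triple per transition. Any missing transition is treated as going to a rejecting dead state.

A DFA must remember the last 3 symbols (since which symbol is third-to-last isn't known until the input ends). Use one state per possible window of the last ≤3 symbols; accept from those whose window starts with `x`.
A 15-state machine:
          x    y  
>  q0     q1   q2 
   q1     q3   q4 
   q2     q5   q6 
   q3     q7   q8 
   q4     q9  q10 
   q5    q11  q12 
   q6    q13  q14 
 * q7     q7   q8 
 * q8     q9  q10 
 * q9    q11  q12 
 * q10   q13  q14 
   q11    q7   q8 
   q12    q9  q10 
   q13   q11  q12 
   q14   q13  q14 
(> = start, * = accepting)

start=q0; accept=q7,q8,q9,q10; q0-x->q1; q0-y->q2; q1-x->q3; q1-y->q4; q2-x->q5; q2-y->q6; q3-x->q7; q3-y->q8; q4-x->q9; q4-y->q10; q5-x->q11; q5-y->q12; q6-x->q13; q6-y->q14; q7-x->q7; q7-y->q8; q8-x->q9; q8-y->q10; q9-x->q11; q9-y->q12; q10-x->q13; q10-y->q14; q11-x->q7; q11-y->q8; q12-x->q9; q12-y->q10; q13-x->q11; q13-y->q12; q14-x->q13; q14-y->q14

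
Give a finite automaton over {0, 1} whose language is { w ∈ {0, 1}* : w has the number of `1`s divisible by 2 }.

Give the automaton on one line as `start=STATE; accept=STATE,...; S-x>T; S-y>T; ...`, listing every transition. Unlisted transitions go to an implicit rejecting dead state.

Keep the running count of `1`s modulo 2: each `1` advances along the cycle S0 → S1 → S0 while other symbols loop. Accept at S0.
        0   1  
>* S0   S0  S1 
   S1   S1  S0 
(> = start, * = accepting)

start=S0; accept=S0; S0-0>S0; S0-1>S1; S1-0>S1; S1-1>S0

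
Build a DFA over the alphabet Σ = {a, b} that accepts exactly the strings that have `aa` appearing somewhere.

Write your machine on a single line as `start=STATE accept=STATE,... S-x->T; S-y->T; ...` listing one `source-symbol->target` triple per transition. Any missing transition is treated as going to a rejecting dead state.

States q0..q1 record the length of the longest prefix of `aa` that matches the current input suffix. Reaching q2 means `aa` has been seen, and we stay there forever. Accept from q2.
        a   b  
>  q0   q1  q0 
   q1   q2  q0 
 * q2   q2  q2 
(> = start, * = accepting)

start=q0; accept=q2; q0-a->q1; q0-b->q0; q1-a->q2; q1-b->q0; q2-a->q2; q2-b->q2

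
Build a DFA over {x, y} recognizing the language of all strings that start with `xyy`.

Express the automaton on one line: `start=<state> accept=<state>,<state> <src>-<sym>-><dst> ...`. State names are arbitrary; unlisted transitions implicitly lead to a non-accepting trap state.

start=S0 accept=S3 S0-x->S1 S0-y->S4 S1-x->S4 S1-y->S2 S2-x->S4 S2-y->S3 S3-x->S3 S3-y->S3 S4-x->S4 S4-y->S4

Walk along `xyy` while the input agrees: from S0 take `x` to S1, and so on. Any deviation drops to the rejecting sink S4. Once S3 is reached the prefix is confirmed and every continuation is accepted.
        x   y  
>  S0   S1  S4 
   S1   S4  S2 
   S2   S4  S3 
 * S3   S3  S3 
   S4   S4  S4 
(> = start, * = accepting)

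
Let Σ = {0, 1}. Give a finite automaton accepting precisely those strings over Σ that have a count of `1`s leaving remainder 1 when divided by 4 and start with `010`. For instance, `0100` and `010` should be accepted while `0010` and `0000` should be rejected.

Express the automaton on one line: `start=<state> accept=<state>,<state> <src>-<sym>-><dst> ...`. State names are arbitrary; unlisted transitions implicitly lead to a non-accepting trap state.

start=s0 accept=s6 s0-0->s1 s0-1->s2 s1-0->s3 s1-1->s4 s2-0->s2 s2-1->s5 s3-0->s3 s3-1->s2 s4-0->s6 s4-1->s5 s5-0->s5 s5-1->s7 s6-0->s6 s6-1->s8 s7-0->s7 s7-1->s3 s8-0->s8 s8-1->s9 s9-0->s9 s9-1->s10 s10-0->s10 s10-1->s6

Handle the two conditions separately and then intersect. The first has 4 states tracking the count of `1`s modulo 4; the second has 5 states tracking whether the input so far still matches the prefix `010`. A product state is a pair (one from each), accepting exactly when both do.
With 11 states:
          0    1  
>  s0     s1   s2 
   s1     s3   s4 
   s2     s2   s5 
   s3     s3   s2 
   s4     s6   s5 
   s5     s5   s7 
 * s6     s6   s8 
   s7     s7   s3 
   s8     s8   s9 
   s9     s9  s10 
   s10   s10   s6 
(> = start, * = accepting)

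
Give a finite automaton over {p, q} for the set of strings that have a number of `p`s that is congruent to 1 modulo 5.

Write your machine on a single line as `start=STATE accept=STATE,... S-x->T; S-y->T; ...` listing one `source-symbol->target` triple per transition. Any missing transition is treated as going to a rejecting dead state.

start=A; accept=B; A-p->B; A-q->A; B-p->C; B-q->B; C-p->D; C-q->C; D-p->E; D-q->D; E-p->A; E-q->E

Keep the running count of `p`s modulo 5: each `p` advances along the cycle A → B → C → D → E → A while other symbols loop. Accept at B.
5 states suffice.
       p  q 
>  A   B  A 
 * B   C  B 
   C   D  C 
   D   E  D 
   E   A  E 
(> = start, * = accepting)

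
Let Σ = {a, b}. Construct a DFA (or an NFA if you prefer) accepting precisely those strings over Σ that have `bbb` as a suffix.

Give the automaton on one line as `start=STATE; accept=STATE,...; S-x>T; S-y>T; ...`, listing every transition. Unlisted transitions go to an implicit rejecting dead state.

start=q0; accept=q3; q0-a>q0; q0-b>q1; q1-a>q0; q1-b>q2; q2-a>q0; q2-b>q3; q3-a>q0; q3-b>q3

Remember how much of `bbb` the current input suffix matches. State q0 means no match yet; q1 means the last symbol is `b`; q2 means the last 2 symbols are `bb`; q3 means the last 3 symbols are `bbb`. Only q3 accepts. On a mismatch, fall back to the longest proper suffix that is still a prefix of `bbb`.
With 4 states:
        a   b  
>  q0   q0  q1 
   q1   q0  q2 
   q2   q0  q3 
 * q3   q0  q3 
(> = start, * = accepting)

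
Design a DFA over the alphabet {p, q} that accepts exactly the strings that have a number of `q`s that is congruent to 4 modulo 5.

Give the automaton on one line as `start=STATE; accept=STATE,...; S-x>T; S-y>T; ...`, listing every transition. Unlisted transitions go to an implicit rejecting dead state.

The only thing that matters is how many `q`s have appeared, reduced mod 5. Use one state per residue: A for 0, …, E for 4. Reading `q` moves to the next residue; anything else stays put. E is accepting.
A 5-state machine:
       p  q 
>  A   A  B 
   B   B  C 
   C   C  D 
   D   D  E 
 * E   E  A 
(> = start, * = accepting)

start=A; accept=E; A-p>A; A-q>B; B-p>B; B-q>C; C-p>C; C-q>D; D-p>D; D-q>E; E-p>E; E-q>A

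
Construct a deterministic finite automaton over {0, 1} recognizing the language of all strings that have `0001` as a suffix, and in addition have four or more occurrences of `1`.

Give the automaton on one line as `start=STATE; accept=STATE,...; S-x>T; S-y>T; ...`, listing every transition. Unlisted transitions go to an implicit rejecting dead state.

Handle the two conditions separately and then intersect. One (5 states) tracks how much of the suffix `0001` has currently been matched; the other (6 states) tracks the count of `1`s, saturating at 5. Each combined state is a pair, one component from each; accept when both components accept. After merging equivalent states the machine shrinks.
       0  1 
>  A   A  B 
   B   B  C 
   C   C  D 
   D   E  D 
   E   F  D 
   F   G  D 
   G   G  H 
 * H   E  D 
(> = start, * = accepting)

start=A; accept=H; A-0>A; A-1>B; B-0>B; B-1>C; C-0>C; C-1>D; D-0>E; D-1>D; E-0>F; E-1>D; F-0>G; F-1>D; G-0>G; G-1>H; H-0>E; H-1>D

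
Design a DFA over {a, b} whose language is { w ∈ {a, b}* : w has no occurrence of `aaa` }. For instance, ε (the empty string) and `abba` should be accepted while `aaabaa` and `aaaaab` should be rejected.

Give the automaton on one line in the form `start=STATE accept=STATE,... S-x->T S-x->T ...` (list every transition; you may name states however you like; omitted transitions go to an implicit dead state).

start=S0 accept=S0,S1,S2 S0-a->S1 S0-b->S0 S1-a->S2 S1-b->S0 S2-a->S3 S2-b->S0 S3-a->S3 S3-b->S3

Track partial matches of the forbidden pattern `aaa`. State S3 is a dead state reached once `aaa` has occurred; every other state accepts. S0 means no part of `aaa` is currently matched.
With 4 states:
        a   b  
>* S0   S1  S0 
 * S1   S2  S0 
 * S2   S3  S0 
   S3   S3  S3 
(> = start, * = accepting)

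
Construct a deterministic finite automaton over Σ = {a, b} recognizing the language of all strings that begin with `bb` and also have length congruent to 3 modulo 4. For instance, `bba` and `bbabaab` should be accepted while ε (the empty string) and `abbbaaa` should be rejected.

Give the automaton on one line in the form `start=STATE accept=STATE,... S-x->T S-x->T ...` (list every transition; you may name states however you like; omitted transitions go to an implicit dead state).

Handle the two conditions separately and then intersect. One (4 states) tracks whether the input so far still matches the prefix `bb`; the other (4 states) tracks the input length modulo 4. Each combined state is a pair, one component from each; accept when both components accept. Minimizing collapses redundant product states.
        a   b  
>  s0   s1  s2 
   s1   s1  s1 
   s2   s1  s3 
   s3   s4  s4 
 * s4   s5  s5 
   s5   s6  s6 
   s6   s3  s3 
(> = start, * = accepting)

start=s0 accept=s4 s0-a->s1 s0-b->s2 s1-a->s1 s1-b->s1 s2-a->s1 s2-b->s3 s3-a->s4 s3-b->s4 s4-a->s5 s4-b->s5 s5-a->s6 s5-b->s6 s6-a->s3 s6-b->s3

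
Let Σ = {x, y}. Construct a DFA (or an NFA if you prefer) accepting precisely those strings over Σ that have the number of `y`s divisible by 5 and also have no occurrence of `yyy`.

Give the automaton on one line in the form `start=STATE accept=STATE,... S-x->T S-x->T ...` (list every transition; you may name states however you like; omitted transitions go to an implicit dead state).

Run two small machines in parallel and take their product. The first has 5 states tracking the count of `y`s modulo 5; the second has 4 states tracking partial matches of the forbidden pattern `yyy`. A product state is a pair (one from each), accepting exactly when both do. Minimizing collapses redundant product states.
          x    y  
>* s0     s0   s1 
   s1     s2   s3 
   s2     s2   s4 
   s3     s5   s6 
   s4     s5   s7 
   s5     s5   s8 
   s6     s6   s6 
   s7     s9   s6 
   s8     s9  s10 
   s9     s9  s11 
   s10   s12   s6 
   s11   s12  s13 
   s12   s12  s14 
 * s13    s0   s6 
 * s14    s0  s15 
   s15    s2   s6 
(> = start, * = accepting)

start=s0 accept=s0,s13,s14 s0-x->s0 s0-y->s1 s1-x->s2 s1-y->s3 s2-x->s2 s2-y->s4 s3-x->s5 s3-y->s6 s4-x->s5 s4-y->s7 s5-x->s5 s5-y->s8 s6-x->s6 s6-y->s6 s7-x->s9 s7-y->s6 s8-x->s9 s8-y->s10 s9-x->s9 s9-y->s11 s10-x->s12 s10-y->s6 s11-x->s12 s11-y->s13 s12-x->s12 s12-y->s14 s13-x->s0 s13-y->s6 s14-x->s0 s14-y->s15 s15-x->s2 s15-y->s6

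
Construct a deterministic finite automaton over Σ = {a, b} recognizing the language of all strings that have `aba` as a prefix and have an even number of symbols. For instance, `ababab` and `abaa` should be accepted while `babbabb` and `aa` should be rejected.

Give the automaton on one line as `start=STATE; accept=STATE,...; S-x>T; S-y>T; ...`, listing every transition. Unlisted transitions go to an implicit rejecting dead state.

Build one automaton per condition and run them in lockstep. One (5 states) tracks whether the input so far still matches the prefix `aba`; the other (2 states) tracks the input length modulo 2. Each combined state is a pair, one component from each; accept when both components accept.
A 7-state machine:
        a   b  
>  q0   q1  q2 
   q1   q3  q4 
   q2   q3  q3 
   q3   q2  q2 
   q4   q5  q2 
   q5   q6  q6 
 * q6   q5  q5 
(> = start, * = accepting)

start=q0; accept=q6; q0-a>q1; q0-b>q2; q1-a>q3; q1-b>q4; q2-a>q3; q2-b>q3; q3-a>q2; q3-b>q2; q4-a>q5; q4-b>q2; q5-a>q6; q5-b>q6; q6-a>q5; q6-b>q5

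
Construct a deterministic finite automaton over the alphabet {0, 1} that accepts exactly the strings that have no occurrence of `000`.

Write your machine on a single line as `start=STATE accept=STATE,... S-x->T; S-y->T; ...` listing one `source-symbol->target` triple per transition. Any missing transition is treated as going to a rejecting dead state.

start=q0; accept=q0,q1,q2; q0-0->q1; q0-1->q0; q1-0->q2; q1-1->q0; q2-0->q3; q2-1->q0; q3-0->q3; q3-1->q3

This is the complement of 'contains `000`'. Use the same substring-matching states — q0 through q3 holding how much of `000` has just been matched — but flip the accepting set: everything except the trap q3 accepts.
        0   1  
>* q0   q1  q0 
 * q1   q2  q0 
 * q2   q3  q0 
   q3   q3  q3 
(> = start, * = accepting)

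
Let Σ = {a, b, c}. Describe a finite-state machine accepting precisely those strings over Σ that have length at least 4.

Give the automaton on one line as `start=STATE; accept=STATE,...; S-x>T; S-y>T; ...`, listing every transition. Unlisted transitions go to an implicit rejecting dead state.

We only need to distinguish lengths 0, 1, …, 4, and '>4'. Chain q0 → q1 → q2 → q3 → q4 → q5 on every symbol, with q5 looping. Accepting states: {q4, q5}.
A 6-state machine:
        a   b   c  
>  q0   q1  q1  q1 
   q1   q2  q2  q2 
   q2   q3  q3  q3 
   q3   q4  q4  q4 
 * q4   q5  q5  q5 
 * q5   q5  q5  q5 
(> = start, * = accepting)

start=q0; accept=q4,q5; q0-a>q1; q0-b>q1; q0-c>q1; q1-a>q2; q1-b>q2; q1-c>q2; q2-a>q3; q2-b>q3; q2-c>q3; q3-a>q4; q3-b>q4; q3-c>q4; q4-a>q5; q4-b>q5; q4-c>q5; q5-a>q5; q5-b>q5; q5-c>q5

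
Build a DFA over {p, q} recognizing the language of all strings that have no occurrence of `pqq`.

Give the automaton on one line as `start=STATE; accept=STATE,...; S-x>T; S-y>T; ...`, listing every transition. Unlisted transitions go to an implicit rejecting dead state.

start=s0; accept=s0,s1,s2; s0-p>s1; s0-q>s0; s1-p>s1; s1-q>s2; s2-p>s1; s2-q>s3; s3-p>s3; s3-q>s3

This is the complement of 'contains `pqq`'. Use the same substring-matching states — s0 through s3 holding how much of `pqq` has just been matched — but flip the accepting set: everything except the trap s3 accepts.
A 4-state machine:
        p   q  
>* s0   s1  s0 
 * s1   s1  s2 
 * s2   s1  s3 
   s3   s3  s3 
(> = start, * = accepting)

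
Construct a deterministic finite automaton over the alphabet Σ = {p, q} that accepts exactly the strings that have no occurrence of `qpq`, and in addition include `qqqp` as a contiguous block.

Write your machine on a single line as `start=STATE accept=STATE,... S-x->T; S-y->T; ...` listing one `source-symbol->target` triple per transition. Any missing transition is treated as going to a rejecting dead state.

Build one automaton per condition and run them in lockstep. One (4 states) tracks partial matches of the forbidden pattern `qpq`; the other (5 states) tracks whether and how much of `qqqp` has been seen. Each combined state is a pair, one component from each; accept when both components accept.
With 13 states:
          p    q  
>  s0     s0   s1 
   s1     s2   s3 
   s2     s0   s4 
   s3     s2   s5 
   s4     s6   s7 
   s5     s8   s5 
   s6     s6   s4 
   s7     s6   s9 
 * s8    s10  s11 
   s9    s11   s9 
 * s10   s10  s12 
   s11   s11  s11 
 * s12    s8  s12 
(> = start, * = accepting)

start=s0; accept=s8,s10,s12; s0-p->s0; s0-q->s1; s1-p->s2; s1-q->s3; s2-p->s0; s2-q->s4; s3-p->s2; s3-q->s5; s4-p->s6; s4-q->s7; s5-p->s8; s5-q->s5; s6-p->s6; s6-q->s4; s7-p->s6; s7-q->s9; s8-p->s10; s8-q->s11; s9-p->s11; s9-q->s9; s10-p->s10; s10-q->s12; s11-p->s11; s11-q->s11; s12-p->s8; s12-q->s12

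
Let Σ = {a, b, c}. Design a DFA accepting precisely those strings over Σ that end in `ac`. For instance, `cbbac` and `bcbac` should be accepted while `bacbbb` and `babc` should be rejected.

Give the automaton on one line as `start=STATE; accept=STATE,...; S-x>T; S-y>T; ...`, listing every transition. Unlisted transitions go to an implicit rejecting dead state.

start=q0; accept=q2; q0-a>q1; q0-b>q0; q0-c>q0; q1-a>q1; q1-b>q0; q1-c>q2; q2-a>q1; q2-b>q0; q2-c>q0

Let each state record the length of the longest suffix of the input read so far that is also a prefix of `ac`. q1 means the last symbol is `a`; q2 means the last 2 symbols are `ac`. Accept only at q2, where the string currently ends in `ac`.
3 states suffice.
        a   b   c  
>  q0   q1  q0  q0 
   q1   q1  q0  q2 
 * q2   q1  q0  q0 
(> = start, * = accepting)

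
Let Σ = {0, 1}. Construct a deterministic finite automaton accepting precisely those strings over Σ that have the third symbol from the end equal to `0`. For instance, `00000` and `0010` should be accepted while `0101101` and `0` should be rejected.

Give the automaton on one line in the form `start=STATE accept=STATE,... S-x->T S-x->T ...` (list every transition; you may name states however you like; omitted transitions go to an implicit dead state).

Because acceptance depends on a position counted from the end, the machine has to buffer the most recent 3 symbols. Make each state the string of the last up-to-3 symbols read; on input `x` shift the window left and append `x`. Accept when the buffered window has length 3 and begins with `0`.
With 15 states:
          0    1  
>  q0     q1   q2 
   q1     q3   q4 
   q2     q5   q6 
   q3     q7   q8 
   q4     q9  q10 
   q5    q11  q12 
   q6    q13  q14 
 * q7     q7   q8 
 * q8     q9  q10 
 * q9    q11  q12 
 * q10   q13  q14 
   q11    q7   q8 
   q12    q9  q10 
   q13   q11  q12 
   q14   q13  q14 
(> = start, * = accepting)

start=q0 accept=q7,q8,q9,q10 q0-0->q1 q0-1->q2 q1-0->q3 q1-1->q4 q2-0->q5 q2-1->q6 q3-0->q7 q3-1->q8 q4-0->q9 q4-1->q10 q5-0->q11 q5-1->q12 q6-0->q13 q6-1->q14 q7-0->q7 q7-1->q8 q8-0->q9 q8-1->q10 q9-0->q11 q9-1->q12 q10-0->q13 q10-1->q14 q11-0->q7 q11-1->q8 q12-0->q9 q12-1->q10 q13-0->q11 q13-1->q12 q14-0->q13 q14-1->q14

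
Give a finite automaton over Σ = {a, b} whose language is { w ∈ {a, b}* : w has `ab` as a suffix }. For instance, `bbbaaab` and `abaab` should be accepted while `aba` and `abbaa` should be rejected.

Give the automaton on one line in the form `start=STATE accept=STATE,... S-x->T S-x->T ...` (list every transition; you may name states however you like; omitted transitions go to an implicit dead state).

Remember how much of `ab` the current input suffix matches. State q0 means no match yet; q1 means the last symbol is `a`; q2 means the last 2 symbols are `ab`. Only q2 accepts. On a mismatch, fall back to the longest proper suffix that is still a prefix of `ab`.
With 3 states:
        a   b  
>  q0   q1  q0 
   q1   q1  q2 
 * q2   q1  q0 
(> = start, * = accepting)

start=q0 accept=q2 q0-a->q1 q0-b->q0 q1-a->q1 q1-b->q2 q2-a->q1 q2-b->q0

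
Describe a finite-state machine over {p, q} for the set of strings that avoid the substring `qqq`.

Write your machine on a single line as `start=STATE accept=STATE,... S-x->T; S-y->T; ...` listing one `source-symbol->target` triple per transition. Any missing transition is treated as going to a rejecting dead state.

start=S0; accept=S0,S1,S2; S0-p->S0; S0-q->S1; S1-p->S0; S1-q->S2; S2-p->S0; S2-q->S3; S3-p->S3; S3-q->S3

This is the complement of 'contains `qqq`'. Use the same substring-matching states — S0 through S3 holding how much of `qqq` has just been matched — but flip the accepting set: everything except the trap S3 accepts.
With 4 states:
        p   q  
>* S0   S0  S1 
 * S1   S0  S2 
 * S2   S0  S3 
   S3   S3  S3 
(> = start, * = accepting)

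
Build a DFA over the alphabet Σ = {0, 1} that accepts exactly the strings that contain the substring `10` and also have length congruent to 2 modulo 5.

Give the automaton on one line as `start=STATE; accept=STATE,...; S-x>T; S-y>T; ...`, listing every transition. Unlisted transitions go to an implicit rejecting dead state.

Build one automaton per condition and run them in lockstep. One (3 states) tracks whether and how much of `10` has been seen; the other (5 states) tracks the input length modulo 5. Each combined state is a pair, one component from each; accept when both components accept.
A 15-state machine:
          0    1  
>  q0     q1   q2 
   q1     q3   q4 
   q2     q5   q4 
   q3     q6   q7 
   q4     q8   q7 
 * q5     q8   q8 
   q6     q9  q10 
   q7    q11  q10 
   q8    q11  q11 
   q9     q0  q12 
   q10   q13  q12 
   q11   q13  q13 
   q12   q14   q2 
   q13   q14  q14 
   q14    q5   q5 
(> = start, * = accepting)

start=q0; accept=q5; q0-0>q1; q0-1>q2; q1-0>q3; q1-1>q4; q2-0>q5; q2-1>q4; q3-0>q6; q3-1>q7; q4-0>q8; q4-1>q7; q5-0>q8; q5-1>q8; q6-0>q9; q6-1>q10; q7-0>q11; q7-1>q10; q8-0>q11; q8-1>q11; q9-0>q0; q9-1>q12; q10-0>q13; q10-1>q12; q11-0>q13; q11-1>q13; q12-0>q14; q12-1>q2; q13-0>q14; q13-1>q14; q14-0>q5; q14-1>q5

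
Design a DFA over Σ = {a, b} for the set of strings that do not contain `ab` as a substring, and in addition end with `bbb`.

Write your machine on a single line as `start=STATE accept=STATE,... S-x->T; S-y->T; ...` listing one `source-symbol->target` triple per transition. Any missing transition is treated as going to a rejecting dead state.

Build one automaton per condition and run them in lockstep. One (3 states) tracks partial matches of the forbidden pattern `ab`; the other (4 states) tracks how much of the suffix `bbb` has currently been matched. Each combined state is a pair, one component from each; accept when both components accept. After merging equivalent states the machine shrinks.
A 5-state machine:
        a   b  
>  s0   s1  s2 
   s1   s1  s1 
   s2   s1  s3 
   s3   s1  s4 
 * s4   s1  s4 
(> = start, * = accepting)

start=s0; accept=s4; s0-a->s1; s0-b->s2; s1-a->s1; s1-b->s1; s2-a->s1; s2-b->s3; s3-a->s1; s3-b->s4; s4-a->s1; s4-b->s4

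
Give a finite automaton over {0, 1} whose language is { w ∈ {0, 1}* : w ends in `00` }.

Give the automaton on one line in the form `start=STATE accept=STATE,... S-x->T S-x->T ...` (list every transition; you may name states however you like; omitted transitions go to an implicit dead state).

start=A accept=C A-0->B A-1->A B-0->C B-1->A C-0->C C-1->A

Remember how much of `00` the current input suffix matches. State A means no match yet; B means the last symbol is `0`; C means the last 2 symbols are `00`. Only C accepts. On a mismatch, fall back to the longest proper suffix that is still a prefix of `00`.
3 states suffice.
       0  1 
>  A   B  A 
   B   C  A 
 * C   C  A 
(> = start, * = accepting)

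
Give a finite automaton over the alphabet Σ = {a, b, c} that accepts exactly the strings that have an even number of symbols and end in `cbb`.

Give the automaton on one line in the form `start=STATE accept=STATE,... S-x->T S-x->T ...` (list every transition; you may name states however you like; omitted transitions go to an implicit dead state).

Build one automaton per condition and run them in lockstep. The first has 2 states tracking the input length modulo 2; the second has 4 states tracking how much of the suffix `cbb` has currently been matched. A product state is a pair (one from each), accepting exactly when both do. Minimizing collapses redundant product states.
With 5 states:
        a   b   c  
>  q0   q1  q1  q1 
   q1   q0  q0  q2 
   q2   q1  q3  q1 
   q3   q0  q4  q2 
 * q4   q1  q1  q1 
(> = start, * = accepting)

start=q0 accept=q4 q0-a->q1 q0-b->q1 q0-c->q1 q1-a->q0 q1-b->q0 q1-c->q2 q2-a->q1 q2-b->q3 q2-c->q1 q3-a->q0 q3-b->q4 q3-c->q2 q4-a->q1 q4-b->q1 q4-c->q1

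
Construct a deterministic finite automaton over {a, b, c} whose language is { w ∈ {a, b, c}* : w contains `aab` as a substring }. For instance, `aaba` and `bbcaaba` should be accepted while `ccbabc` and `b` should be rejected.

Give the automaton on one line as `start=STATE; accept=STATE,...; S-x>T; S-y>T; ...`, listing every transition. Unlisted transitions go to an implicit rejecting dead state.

Track how much of `aab` has been matched so far: state q0 is no progress, q3 is the absorbing accept state reached once `aab` has occurred. Intermediate states record partial matches; on a mismatch, fall back to the longest reusable overlap.
With 4 states:
        a   b   c  
>  q0   q1  q0  q0 
   q1   q2  q0  q0 
   q2   q2  q3  q0 
 * q3   q3  q3  q3 
(> = start, * = accepting)

start=q0; accept=q3; q0-a>q1; q0-b>q0; q0-c>q0; q1-a>q2; q1-b>q0; q1-c>q0; q2-a>q2; q2-b>q3; q2-c>q0; q3-a>q3; q3-b>q3; q3-c>q3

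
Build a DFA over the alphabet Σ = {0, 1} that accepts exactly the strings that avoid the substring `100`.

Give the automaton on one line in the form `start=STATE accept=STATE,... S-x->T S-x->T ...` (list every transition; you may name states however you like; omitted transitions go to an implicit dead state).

This is the complement of 'contains `100`'. Use the same substring-matching states — A through D holding how much of `100` has just been matched — but flip the accepting set: everything except the trap D accepts.
A 4-state machine:
       0  1 
>* A   A  B 
 * B   C  B 
 * C   D  B 
   D   D  D 
(> = start, * = accepting)

start=A accept=A,B,C A-0->A A-1->B B-0->C B-1->B C-0->D C-1->B D-0->D D-1->D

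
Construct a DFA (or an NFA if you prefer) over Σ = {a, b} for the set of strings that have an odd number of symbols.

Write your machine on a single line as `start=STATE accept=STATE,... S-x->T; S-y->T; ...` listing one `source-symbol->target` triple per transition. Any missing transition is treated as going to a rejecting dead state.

Count input length modulo 2: every symbol advances one step around the cycle s0 → s1 → s0. Accept at s1.
2 states suffice.
        a   b  
>  s0   s1  s1 
 * s1   s0  s0 
(> = start, * = accepting)

start=s0; accept=s1; s0-a->s1; s0-b->s1; s1-a->s0; s1-b->s0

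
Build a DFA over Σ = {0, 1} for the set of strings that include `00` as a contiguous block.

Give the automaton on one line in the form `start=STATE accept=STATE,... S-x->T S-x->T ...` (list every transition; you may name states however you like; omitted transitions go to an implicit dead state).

States A..B record the length of the longest prefix of `00` that matches the current input suffix. Reaching C means `00` has been seen, and we stay there forever. Accept from C.
       0  1 
>  A   B  A 
   B   C  A 
 * C   C  C 
(> = start, * = accepting)

start=A accept=C A-0->B A-1->A B-0->C B-1->A C-0->C C-1->C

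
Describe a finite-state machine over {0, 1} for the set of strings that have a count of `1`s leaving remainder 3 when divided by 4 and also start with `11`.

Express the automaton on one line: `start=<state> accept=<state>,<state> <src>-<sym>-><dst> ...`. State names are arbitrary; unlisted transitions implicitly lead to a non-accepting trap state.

Run two small machines in parallel and take their product. The first has 4 states tracking the count of `1`s modulo 4; the second has 4 states tracking whether the input so far still matches the prefix `11`. A product state is a pair (one from each), accepting exactly when both do. Equivalent product states are then merged.
7 states suffice.
        0   1  
>  q0   q1  q2 
   q1   q1  q1 
   q2   q1  q3 
   q3   q3  q4 
 * q4   q4  q5 
   q5   q5  q6 
   q6   q6  q3 
(> = start, * = accepting)

start=q0 accept=q4 q0-0->q1 q0-1->q2 q1-0->q1 q1-1->q1 q2-0->q1 q2-1->q3 q3-0->q3 q3-1->q4 q4-0->q4 q4-1->q5 q5-0->q5 q5-1->q6 q6-0->q6 q6-1->q3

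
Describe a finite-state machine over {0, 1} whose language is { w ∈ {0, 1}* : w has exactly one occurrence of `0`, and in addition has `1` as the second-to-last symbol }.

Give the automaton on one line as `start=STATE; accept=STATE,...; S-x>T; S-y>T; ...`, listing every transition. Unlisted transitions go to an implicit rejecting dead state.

Run two small machines in parallel and take their product. The first has 3 states tracking the count of `0`s, saturating at 2; the second has 7 states tracking the last 2 symbols read. A product state is a pair (one from each), accepting exactly when both do. Equivalent product states are then merged.
        0   1  
>  S0   S1  S2 
   S1   S3  S4 
   S2   S5  S2 
   S3   S3  S3 
   S4   S3  S6 
 * S5   S3  S4 
 * S6   S3  S6 
(> = start, * = accepting)

start=S0; accept=S5,S6; S0-0>S1; S0-1>S2; S1-0>S3; S1-1>S4; S2-0>S5; S2-1>S2; S3-0>S3; S3-1>S3; S4-0>S3; S4-1>S6; S5-0>S3; S5-1>S4; S6-0>S3; S6-1>S6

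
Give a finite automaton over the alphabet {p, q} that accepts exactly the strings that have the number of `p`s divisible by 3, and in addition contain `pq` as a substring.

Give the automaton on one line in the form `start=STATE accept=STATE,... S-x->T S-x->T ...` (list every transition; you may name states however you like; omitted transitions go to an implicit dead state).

Build one automaton per condition and run them in lockstep. The first has 3 states tracking the count of `p`s modulo 3; the second has 3 states tracking whether and how much of `pq` has been seen. A product state is a pair (one from each), accepting exactly when both do.
A 7-state machine:
        p   q  
>  s0   s1  s0 
   s1   s2  s3 
   s2   s4  s5 
   s3   s5  s3 
   s4   s1  s6 
   s5   s6  s5 
 * s6   s3  s6 
(> = start, * = accepting)

start=s0 accept=s6 s0-p->s1 s0-q->s0 s1-p->s2 s1-q->s3 s2-p->s4 s2-q->s5 s3-p->s5 s3-q->s3 s4-p->s1 s4-q->s6 s5-p->s6 s5-q->s5 s6-p->s3 s6-q->s6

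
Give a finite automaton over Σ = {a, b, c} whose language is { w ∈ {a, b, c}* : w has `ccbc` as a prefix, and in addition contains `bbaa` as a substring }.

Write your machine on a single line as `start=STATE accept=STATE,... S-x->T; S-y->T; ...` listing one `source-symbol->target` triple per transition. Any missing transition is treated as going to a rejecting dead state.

start=q0; accept=q9; q0-a->q1; q0-b->q1; q0-c->q2; q1-a->q1; q1-b->q1; q1-c->q1; q2-a->q1; q2-b->q1; q2-c->q3; q3-a->q1; q3-b->q4; q3-c->q1; q4-a->q1; q4-b->q1; q4-c->q5; q5-a->q5; q5-b->q6; q5-c->q5; q6-a->q5; q6-b->q7; q6-c->q5; q7-a->q8; q7-b->q7; q7-c->q5; q8-a->q9; q8-b->q6; q8-c->q5; q9-a->q9; q9-b->q9; q9-c->q9

Handle the two conditions separately and then intersect. One (6 states) tracks whether the input so far still matches the prefix `ccbc`; the other (5 states) tracks whether and how much of `bbaa` has been seen. Each combined state is a pair, one component from each; accept when both components accept. Equivalent product states are then merged.
        a   b   c  
>  q0   q1  q1  q2 
   q1   q1  q1  q1 
   q2   q1  q1  q3 
   q3   q1  q4  q1 
   q4   q1  q1  q5 
   q5   q5  q6  q5 
   q6   q5  q7  q5 
   q7   q8  q7  q5 
   q8   q9  q6  q5 
 * q9   q9  q9  q9 
(> = start, * = accepting)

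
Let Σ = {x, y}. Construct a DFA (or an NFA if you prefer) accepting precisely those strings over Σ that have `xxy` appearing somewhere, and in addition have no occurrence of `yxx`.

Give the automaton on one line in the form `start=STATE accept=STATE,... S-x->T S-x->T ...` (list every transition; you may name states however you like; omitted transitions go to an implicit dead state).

start=S0 accept=S4,S5 S0-x->S1 S0-y->S2 S1-x->S3 S1-y->S2 S2-x->S2 S2-y->S2 S3-x->S3 S3-y->S4 S4-x->S5 S4-y->S4 S5-x->S2 S5-y->S4

Run two small machines in parallel and take their product. The first has 4 states tracking whether and how much of `xxy` has been seen; the second has 4 states tracking partial matches of the forbidden pattern `yxx`. A product state is a pair (one from each), accepting exactly when both do. Equivalent product states are then merged.
        x   y  
>  S0   S1  S2 
   S1   S3  S2 
   S2   S2  S2 
   S3   S3  S4 
 * S4   S5  S4 
 * S5   S2  S4 
(> = start, * = accepting)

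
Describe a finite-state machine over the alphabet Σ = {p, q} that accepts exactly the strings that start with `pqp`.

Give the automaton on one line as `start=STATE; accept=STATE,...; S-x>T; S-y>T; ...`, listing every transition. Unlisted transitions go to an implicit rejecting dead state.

Walk along `pqp` while the input agrees: from A take `p` to B, and so on. Any deviation drops to the rejecting sink E. Once D is reached the prefix is confirmed and every continuation is accepted.
       p  q 
>  A   B  E 
   B   E  C 
   C   D  E 
 * D   D  D 
   E   E  E 
(> = start, * = accepting)

start=A; accept=D; A-p>B; A-q>E; B-p>E; B-q>C; C-p>D; C-q>E; D-p>D; D-q>D; E-p>E; E-q>E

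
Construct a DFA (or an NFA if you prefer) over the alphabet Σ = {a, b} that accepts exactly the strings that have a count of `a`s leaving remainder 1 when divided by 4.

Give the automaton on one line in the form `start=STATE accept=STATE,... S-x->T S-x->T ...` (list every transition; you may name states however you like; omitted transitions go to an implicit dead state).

start=q0 accept=q1 q0-a->q1 q0-b->q0 q1-a->q2 q1-b->q1 q2-a->q3 q2-b->q2 q3-a->q0 q3-b->q3

The only thing that matters is how many `a`s have appeared, reduced mod 4. Use one state per residue: q0 for 0, …, q3 for 3. Reading `a` moves to the next residue; anything else stays put. q1 is accepting.
4 states suffice.
        a   b  
>  q0   q1  q0 
 * q1   q2  q1 
   q2   q3  q2 
   q3   q0  q3 
(> = start, * = accepting)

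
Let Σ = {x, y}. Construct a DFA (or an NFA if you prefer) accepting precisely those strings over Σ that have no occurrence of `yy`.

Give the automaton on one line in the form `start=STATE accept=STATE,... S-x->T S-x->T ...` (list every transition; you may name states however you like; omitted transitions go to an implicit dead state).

This is the complement of 'contains `yy`'. Use the same substring-matching states — S0 through S2 holding how much of `yy` has just been matched — but flip the accepting set: everything except the trap S2 accepts.
3 states suffice.
        x   y  
>* S0   S0  S1 
 * S1   S0  S2 
   S2   S2  S2 
(> = start, * = accepting)

start=S0 accept=S0,S1 S0-x->S0 S0-y->S1 S1-x->S0 S1-y->S2 S2-x->S2 S2-y->S2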